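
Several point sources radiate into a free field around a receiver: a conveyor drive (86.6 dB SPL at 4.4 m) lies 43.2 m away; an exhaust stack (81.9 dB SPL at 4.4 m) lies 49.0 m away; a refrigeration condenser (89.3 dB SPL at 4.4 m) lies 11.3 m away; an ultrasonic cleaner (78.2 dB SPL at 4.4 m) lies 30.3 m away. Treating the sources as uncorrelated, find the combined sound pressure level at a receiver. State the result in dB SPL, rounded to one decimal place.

Apply inverse-square spreading to bring every level to the receiver, then sum 10^(L/10).
conveyor drive: 86.6 − 20·log₁₀(43.2/4.4) = 86.6 − 19.84 = 66.76 dB SPL.
exhaust stack: 81.9 − 20·log₁₀(49.0/4.4) = 81.9 − 20.93 = 60.97 dB SPL.
refrigeration condenser: 89.3 − 20·log₁₀(11.3/4.4) = 89.3 − 8.19 = 81.11 dB SPL.
ultrasonic cleaner: 78.2 − 20·log₁₀(30.3/4.4) = 78.2 − 16.76 = 61.44 dB SPL.
Σ 10^(L/10) = 1.364e+08 → L_total = 10·log₁₀(1.364e+08) = 81.35 dB SPL.

81.3 dB SPL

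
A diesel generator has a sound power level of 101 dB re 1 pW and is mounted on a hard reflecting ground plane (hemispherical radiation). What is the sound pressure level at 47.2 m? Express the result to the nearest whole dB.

L_p = L_w − 10·log₁₀(2π·r²) with r = 47.2 m.
2π·r² = 1.4e+04 m², 10·log₁₀ of that is 41.461 dB.
L_p = 101 − 41.461 = 59.54 dB.

60 dB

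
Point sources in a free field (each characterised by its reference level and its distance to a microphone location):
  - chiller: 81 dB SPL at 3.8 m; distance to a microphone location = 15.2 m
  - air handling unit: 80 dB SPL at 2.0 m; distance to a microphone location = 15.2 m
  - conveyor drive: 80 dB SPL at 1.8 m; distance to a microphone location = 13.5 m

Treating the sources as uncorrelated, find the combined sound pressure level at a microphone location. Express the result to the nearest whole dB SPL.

71 dB SPL

Apply inverse-square spreading to bring every level to the receiver, then sum 10^(L/10).
chiller: 81 − 20·log₁₀(15.2/3.8) = 81 − 12.04 = 68.96 dB SPL.
air handling unit: 80 − 20·log₁₀(15.2/2.0) = 80 − 17.62 = 62.38 dB SPL.
conveyor drive: 80 − 20·log₁₀(13.5/1.8) = 80 − 17.50 = 62.50 dB SPL.
Σ 10^(L/10) = 1.138e+07 → L_total = 10·log₁₀(1.138e+07) = 70.56 dB SPL.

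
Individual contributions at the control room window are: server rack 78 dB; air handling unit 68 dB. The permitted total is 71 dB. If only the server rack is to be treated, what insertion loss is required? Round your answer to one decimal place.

10.0 dB

Fixed contribution from the other source: Σ 10^(L/10) = 10^(68/10) = 6.310e+06 (68.00 dB).
The limit corresponds to 10^(71/10) = 1.259e+07; subtracting the fixed part leaves 6.280e+06 for the server rack, i.e. 67.98 dB.
So the server rack must be reduced from 78 to 67.98 dB: IL = 10.02 dB.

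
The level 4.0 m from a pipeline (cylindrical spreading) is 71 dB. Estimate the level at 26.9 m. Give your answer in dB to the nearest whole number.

For a line source, L₂ = L₁ − 10·log₁₀(r₂/r₁).
L₂ = 71 − 10·log₁₀(26.9/4.0) = 71 − 8.277 = 62.72 dB.

63 dB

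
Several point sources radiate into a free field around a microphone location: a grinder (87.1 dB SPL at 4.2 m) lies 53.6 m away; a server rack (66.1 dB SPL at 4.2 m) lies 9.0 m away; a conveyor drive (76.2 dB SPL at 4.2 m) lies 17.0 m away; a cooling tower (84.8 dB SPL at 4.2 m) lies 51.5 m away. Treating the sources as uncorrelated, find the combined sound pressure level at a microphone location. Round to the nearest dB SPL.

69 dB SPL

Apply inverse-square spreading to bring every level to the receiver, then sum 10^(L/10).
grinder: 87.1 − 20·log₁₀(53.6/4.2) = 87.1 − 22.12 = 64.98 dB SPL.
server rack: 66.1 − 20·log₁₀(9.0/4.2) = 66.1 − 6.62 = 59.48 dB SPL.
conveyor drive: 76.2 − 20·log₁₀(17.0/4.2) = 76.2 − 12.14 = 64.06 dB SPL.
cooling tower: 84.8 − 20·log₁₀(51.5/4.2) = 84.8 − 21.77 = 63.03 dB SPL.
Σ 10^(L/10) = 8.589e+06 → L_total = 10·log₁₀(8.589e+06) = 69.34 dB SPL.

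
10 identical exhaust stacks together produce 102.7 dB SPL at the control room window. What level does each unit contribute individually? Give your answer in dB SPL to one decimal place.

92.7 dB SPL

10 equal contributions raise the level by 10·log₁₀ 10 = 10.000 dB, so each unit alone gives 102.7 − 10.000.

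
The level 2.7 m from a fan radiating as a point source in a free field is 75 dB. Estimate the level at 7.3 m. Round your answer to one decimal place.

66.4 dB

For a point source, L₂ = L₁ − 20·log₁₀(r₂/r₁).
L₂ = 75 − 20·log₁₀(7.3/2.7) = 75 − 8.639 = 66.36 dB.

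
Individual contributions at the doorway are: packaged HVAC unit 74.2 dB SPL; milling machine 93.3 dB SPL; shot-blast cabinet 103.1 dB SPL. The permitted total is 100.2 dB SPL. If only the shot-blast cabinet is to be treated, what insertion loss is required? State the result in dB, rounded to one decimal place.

Fixed contribution from the other sources: Σ 10^(L/10) = 10^(74.2/10) + 10^(93.3/10) = 2.164e+09 (93.35 dB SPL).
The limit corresponds to 10^(100.2/10) = 1.047e+10; subtracting the fixed part leaves 8.307e+09 for the shot-blast cabinet, i.e. 99.19 dB SPL.
Required insertion loss = 103.1 − 99.19 = 3.91 dB.

3.9 dB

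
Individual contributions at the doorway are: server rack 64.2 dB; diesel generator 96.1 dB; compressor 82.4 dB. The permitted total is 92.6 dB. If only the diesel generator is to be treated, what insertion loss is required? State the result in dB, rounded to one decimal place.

3.9 dB

Everything except the diesel generator sums to 10^(64.2/10) + 10^(82.4/10) = 1.764e+08 in linear terms, 82.47 dB.
To meet 92.6 dB overall, the treated diesel generator may contribute at most 10^(92.6/10) − 1.764e+08 = 1.643e+09, i.e. 92.16 dB.
Required insertion loss = 96.1 − 92.16 = 3.94 dB.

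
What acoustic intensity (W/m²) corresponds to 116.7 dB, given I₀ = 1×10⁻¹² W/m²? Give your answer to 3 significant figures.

0.468 W/m²

I = I₀·10^(L/10) = 10⁻¹² × 10^(116.7/10) = 10^(-0.330).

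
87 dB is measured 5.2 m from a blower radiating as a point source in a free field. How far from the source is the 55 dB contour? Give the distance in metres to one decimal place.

207.0 m

For a point source L₁ − L₂ = 20·log₁₀(r₂/r₁), so r₂ = r₁·10^((L₁−L₂)/20).
r₂ = 5.2·10^((87−55)/20) = 5.2·10^(32.0/20) = 207.02 m.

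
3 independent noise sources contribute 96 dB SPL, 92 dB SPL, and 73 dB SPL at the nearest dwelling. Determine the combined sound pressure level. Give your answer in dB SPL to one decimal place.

97.5 dB SPL

For uncorrelated sources the intensities add, so convert each level to linear form, sum, and take 10·log₁₀ of the total.
Σ 10^(L/10) = 10^(96/10) + 10^(92/10) + 10^(73/10) = 5.586e+09.
L_total = 10·log₁₀(5.586e+09) = 97.47 dB SPL.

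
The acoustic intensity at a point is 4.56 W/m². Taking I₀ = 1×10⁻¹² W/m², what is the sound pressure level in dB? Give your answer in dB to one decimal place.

126.6 dB

I/I₀ = 4.56/10⁻¹² = 4.56×10^12, and L = 10·log₁₀(I/I₀).
L = 10·(0.6590 + 12) = 126.59 dB.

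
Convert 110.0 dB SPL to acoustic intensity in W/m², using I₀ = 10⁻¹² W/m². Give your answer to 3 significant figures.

0.100 W/m²

I/I₀ = 10^(110.0/10) = 1e+11, so I = 1e+11 × 10⁻¹² W/m².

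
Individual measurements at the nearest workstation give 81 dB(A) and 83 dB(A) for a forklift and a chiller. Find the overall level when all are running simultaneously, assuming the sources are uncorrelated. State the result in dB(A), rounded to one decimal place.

For uncorrelated sources the intensities add, so convert each level to linear form, sum, and take 10·log₁₀ of the total.
Σ 10^(L/10) = 10^(81/10) + 10^(83/10) = 3.254e+08.
L_total = 10·log₁₀(3.254e+08) = 85.12 dB(A).

85.1 dB(A)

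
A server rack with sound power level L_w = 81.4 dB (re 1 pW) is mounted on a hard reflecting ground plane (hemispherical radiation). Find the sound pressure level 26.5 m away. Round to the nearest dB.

45 dB

The power spreads over a hemisphere of area 2π·r², so L_p = L_w − 10·log₁₀(2π·r²).
2π·r² = 4412 m², 10·log₁₀ of that is 36.447 dB.
L_p = 81.4 − 36.447 = 44.95 dB.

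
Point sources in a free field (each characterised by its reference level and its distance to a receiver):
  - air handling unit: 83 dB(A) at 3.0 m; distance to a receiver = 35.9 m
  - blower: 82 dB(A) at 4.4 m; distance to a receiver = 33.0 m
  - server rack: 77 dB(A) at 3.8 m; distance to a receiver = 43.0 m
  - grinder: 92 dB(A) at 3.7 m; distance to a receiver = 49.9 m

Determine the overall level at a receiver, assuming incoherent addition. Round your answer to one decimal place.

71.2 dB(A)

Apply inverse-square spreading to bring every level to the receiver, then sum 10^(L/10).
air handling unit: 83 − 20·log₁₀(35.9/3.0) = 83 − 21.56 = 61.44 dB(A).
blower: 82 − 20·log₁₀(33.0/4.4) = 82 − 17.50 = 64.50 dB(A).
server rack: 77 − 20·log₁₀(43.0/3.8) = 77 − 21.07 = 55.93 dB(A).
grinder: 92 − 20·log₁₀(49.9/3.7) = 92 − 22.60 = 69.40 dB(A).
Σ 10^(L/10) = 1.332e+07 → L_total = 10·log₁₀(1.332e+07) = 71.24 dB(A).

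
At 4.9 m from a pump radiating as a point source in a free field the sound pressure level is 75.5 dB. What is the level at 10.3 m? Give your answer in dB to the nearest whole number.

Point-source attenuation: ΔL = 20·log₁₀(r₂/r₁) = 20·log₁₀(10.3/4.9) = 6.453 dB.
L₂ = 75.5 − 20·log₁₀(10.3/4.9) = 75.5 − 6.453 = 69.05 dB.

69 dB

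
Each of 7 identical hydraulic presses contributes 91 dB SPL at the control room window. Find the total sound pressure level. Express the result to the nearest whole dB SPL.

L_total = L₁ + 10·log₁₀ N for N identical incoherent sources.
L_total = 91 + 10·log₁₀(7) = 91 + 8.451 = 99.45 dB SPL.

99 dB SPL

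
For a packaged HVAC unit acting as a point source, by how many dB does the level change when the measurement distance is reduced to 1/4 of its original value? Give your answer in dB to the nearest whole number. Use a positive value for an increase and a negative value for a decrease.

+12 dB

Point-source spreading: ΔL = −20·log₁₀(r₂/r₁).
ΔL = −20·log₁₀(0.25) = +12.04 dB.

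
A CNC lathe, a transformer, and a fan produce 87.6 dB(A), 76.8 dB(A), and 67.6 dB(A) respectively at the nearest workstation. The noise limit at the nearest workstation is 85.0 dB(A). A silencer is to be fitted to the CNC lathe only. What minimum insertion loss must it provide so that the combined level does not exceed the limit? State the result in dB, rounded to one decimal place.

Fixed contribution from the other sources: Σ 10^(L/10) = 10^(76.8/10) + 10^(67.6/10) = 5.362e+07 (77.29 dB(A)).
To meet 85.0 dB(A) overall, the treated CNC lathe may contribute at most 10^(85.0/10) − 5.362e+07 = 2.626e+08, i.e. 84.19 dB(A).
Required insertion loss = 87.6 − 84.19 = 3.41 dB.

3.4 dB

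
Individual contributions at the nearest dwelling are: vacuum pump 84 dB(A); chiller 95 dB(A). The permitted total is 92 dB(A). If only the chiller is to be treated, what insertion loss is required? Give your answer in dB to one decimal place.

3.7 dB

Everything except the chiller sums to 10^(84/10) = 2.512e+08 in linear terms, 84.00 dB(A).
To meet 92 dB(A) overall, the treated chiller may contribute at most 10^(92/10) − 2.512e+08 = 1.334e+09, i.e. 91.25 dB(A).
So the chiller must be reduced from 95 to 91.25 dB(A): IL = 3.75 dB.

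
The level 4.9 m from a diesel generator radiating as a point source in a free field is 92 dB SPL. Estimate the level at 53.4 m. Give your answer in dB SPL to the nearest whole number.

Spherical spreading from a point source gives a 20·log₁₀(r₂/r₁) drop.
L₂ = 92 − 20·log₁₀(53.4/4.9) = 92 − 20.747 = 71.25 dB SPL.

71 dB SPL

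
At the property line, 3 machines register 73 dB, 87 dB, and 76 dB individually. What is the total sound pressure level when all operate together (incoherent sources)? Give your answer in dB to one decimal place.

For uncorrelated sources the intensities add, so convert each level to linear form, sum, and take 10·log₁₀ of the total.
Σ 10^(L/10) = 10^(73/10) + 10^(87/10) + 10^(76/10) = 5.610e+08.
L_total = 10·log₁₀(5.610e+08) = 87.49 dB.

87.5 dB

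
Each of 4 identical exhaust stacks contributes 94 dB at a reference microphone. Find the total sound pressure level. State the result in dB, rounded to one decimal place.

N identical incoherent sources raise the level by 10·log₁₀ N.
L_total = 94 + 10·log₁₀(4) = 94 + 6.021 = 100.02 dB.

100.0 dB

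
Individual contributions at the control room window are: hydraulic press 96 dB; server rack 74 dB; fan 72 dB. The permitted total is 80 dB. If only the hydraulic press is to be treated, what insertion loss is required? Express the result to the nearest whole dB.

Fixed contribution from the other sources: Σ 10^(L/10) = 10^(74/10) + 10^(72/10) = 4.097e+07 (76.12 dB).
To meet 80 dB overall, the treated hydraulic press may contribute at most 10^(80/10) − 4.097e+07 = 5.903e+07, i.e. 77.71 dB.
Required insertion loss = 96 − 77.71 = 18.29 dB.

18 dB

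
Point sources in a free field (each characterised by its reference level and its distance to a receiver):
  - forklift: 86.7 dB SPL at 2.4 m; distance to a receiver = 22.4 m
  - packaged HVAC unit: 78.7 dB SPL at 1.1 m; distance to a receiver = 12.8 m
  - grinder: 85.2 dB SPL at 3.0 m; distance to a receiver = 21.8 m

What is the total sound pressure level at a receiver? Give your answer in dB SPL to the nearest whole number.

Apply inverse-square spreading to bring every level to the receiver, then sum 10^(L/10).
forklift: 86.7 − 20·log₁₀(22.4/2.4) = 86.7 − 19.40 = 67.30 dB SPL.
packaged HVAC unit: 78.7 − 20·log₁₀(12.8/1.1) = 78.7 − 21.32 = 57.38 dB SPL.
grinder: 85.2 − 20·log₁₀(21.8/3.0) = 85.2 − 17.23 = 67.97 dB SPL.
Σ 10^(L/10) = 1.219e+07 → L_total = 10·log₁₀(1.219e+07) = 70.86 dB SPL.

71 dB SPL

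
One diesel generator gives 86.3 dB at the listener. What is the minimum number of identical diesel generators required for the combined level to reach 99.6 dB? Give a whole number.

22

N identical sources give L₁ + 10·log₁₀ N, so require 10·log₁₀ N ≥ 99.6 − 86.3 = 13.3 dB.
N ≥ 10^(13.3/10) = 21.380, so N = 22.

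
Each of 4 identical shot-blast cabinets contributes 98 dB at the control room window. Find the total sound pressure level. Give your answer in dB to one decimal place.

104.0 dB

With 4 equal, uncorrelated contributions the intensity is 4× that of one unit, giving a rise of 10·log₁₀ 4.
L_total = 98 + 10·log₁₀(4) = 98 + 6.021 = 104.02 dB.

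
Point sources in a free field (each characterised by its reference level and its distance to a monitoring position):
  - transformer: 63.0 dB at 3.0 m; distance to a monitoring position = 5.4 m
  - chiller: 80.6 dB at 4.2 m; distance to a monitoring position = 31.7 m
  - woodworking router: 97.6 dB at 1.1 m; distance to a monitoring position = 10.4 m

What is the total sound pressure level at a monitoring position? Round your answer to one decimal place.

78.3 dB

Apply inverse-square spreading to bring every level to the receiver, then sum 10^(L/10).
transformer: 63.0 − 20·log₁₀(5.4/3.0) = 63.0 − 5.11 = 57.89 dB.
chiller: 80.6 − 20·log₁₀(31.7/4.2) = 80.6 − 17.56 = 63.04 dB.
woodworking router: 97.6 − 20·log₁₀(10.4/1.1) = 97.6 − 19.51 = 78.09 dB.
Σ 10^(L/10) = 6.701e+07 → L_total = 10·log₁₀(6.701e+07) = 78.26 dB.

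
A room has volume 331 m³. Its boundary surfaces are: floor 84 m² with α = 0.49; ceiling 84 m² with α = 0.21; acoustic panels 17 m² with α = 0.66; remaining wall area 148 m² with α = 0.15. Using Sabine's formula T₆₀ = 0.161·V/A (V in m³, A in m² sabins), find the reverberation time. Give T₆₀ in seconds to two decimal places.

Total absorption A = 84·0.49 + 84·0.21 + 17·0.66 + 148·0.15 = 92.22 m² sabins.
T₆₀ = 0.161·V/A = 0.161·331/92.22 = 0.578 s.

0.58 s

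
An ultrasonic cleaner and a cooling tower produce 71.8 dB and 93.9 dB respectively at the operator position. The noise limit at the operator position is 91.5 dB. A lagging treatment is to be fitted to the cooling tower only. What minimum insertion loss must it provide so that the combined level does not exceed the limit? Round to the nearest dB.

Everything except the cooling tower sums to 10^(71.8/10) = 1.514e+07 in linear terms, 71.80 dB.
To meet 91.5 dB overall, the treated cooling tower may contribute at most 10^(91.5/10) − 1.514e+07 = 1.397e+09, i.e. 91.45 dB.
Required insertion loss = 93.9 − 91.45 = 2.45 dB.

2 dB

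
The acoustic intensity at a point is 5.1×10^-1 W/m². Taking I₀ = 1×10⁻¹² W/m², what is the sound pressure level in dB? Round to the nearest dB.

117 dB

I/I₀ = 5.1×10^-1/10⁻¹² = 5.1×10^11, and L = 10·log₁₀(I/I₀).
L = 10·(0.7076 + 11) = 117.08 dB.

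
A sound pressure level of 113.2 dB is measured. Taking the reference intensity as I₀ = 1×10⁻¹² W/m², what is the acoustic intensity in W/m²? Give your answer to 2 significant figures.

0.21 W/m²

I = I₀·10^(L/10) = 10⁻¹² × 10^(113.2/10) = 10^(-0.680).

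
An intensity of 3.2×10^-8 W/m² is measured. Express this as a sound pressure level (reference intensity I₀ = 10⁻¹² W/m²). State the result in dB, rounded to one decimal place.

45.1 dB

I/I₀ = 3.2×10^-8/10⁻¹² = 3.2×10^4, and L = 10·log₁₀(I/I₀).
L = 10·(0.5051 + 4) = 45.05 dB.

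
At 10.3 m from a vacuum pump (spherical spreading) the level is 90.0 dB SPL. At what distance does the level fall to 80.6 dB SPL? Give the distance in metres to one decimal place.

Point-source spreading drops the level by 20·log₁₀(r₂/r₁); inverting, r₂/r₁ = 10^(ΔL/20).
r₂ = 10.3·10^((90.0−80.6)/20) = 10.3·10^(9.4/20) = 30.40 m.

30.4 m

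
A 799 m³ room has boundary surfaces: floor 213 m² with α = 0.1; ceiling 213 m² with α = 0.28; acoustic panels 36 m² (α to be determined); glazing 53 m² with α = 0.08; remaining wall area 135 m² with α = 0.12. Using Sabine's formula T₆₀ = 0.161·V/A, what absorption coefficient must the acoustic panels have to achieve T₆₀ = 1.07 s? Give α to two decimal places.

0.52

Required total absorption A = 0.161·799/1.07 = 120.22 m².
Absorption from the other surfaces = 213·0.1 + 213·0.28 + 53·0.08 + 135·0.12 = 101.38 m², so the acoustic panels must supply 18.84 m² over 36 m².
α = 18.84/36 = 0.523.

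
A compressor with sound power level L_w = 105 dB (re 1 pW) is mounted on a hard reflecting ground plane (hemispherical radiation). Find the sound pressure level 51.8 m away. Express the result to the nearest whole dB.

63 dB

Free-field hemispherical radiation: L_p = L_w − 10·log₁₀(2π·r²), r = 51.8 m.
2π·r² = 1.686e+04 m², 10·log₁₀ of that is 42.268 dB.
L_p = 105 − 42.268 = 62.73 dB.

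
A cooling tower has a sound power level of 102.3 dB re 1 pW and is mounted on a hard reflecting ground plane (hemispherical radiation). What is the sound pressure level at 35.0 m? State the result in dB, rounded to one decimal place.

Free-field hemispherical radiation: L_p = L_w − 10·log₁₀(2π·r²), r = 35.0 m.
2π·r² = 7697 m², 10·log₁₀ of that is 38.863 dB.
L_p = 102.3 − 38.863 = 63.44 dB.

63.4 dB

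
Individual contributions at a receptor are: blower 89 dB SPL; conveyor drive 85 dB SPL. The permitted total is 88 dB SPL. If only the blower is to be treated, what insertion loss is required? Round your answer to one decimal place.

Everything except the blower sums to 10^(85/10) = 3.162e+08 in linear terms, 85.00 dB SPL.
To meet 88 dB SPL overall, the treated blower may contribute at most 10^(88/10) − 3.162e+08 = 3.147e+08, i.e. 84.98 dB SPL.
Required insertion loss = 89 − 84.98 = 4.02 dB.

4.0 dB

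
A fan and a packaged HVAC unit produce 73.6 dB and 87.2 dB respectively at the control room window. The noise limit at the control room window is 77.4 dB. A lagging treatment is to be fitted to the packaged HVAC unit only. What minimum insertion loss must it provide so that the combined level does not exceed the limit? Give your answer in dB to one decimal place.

12.1 dB

The untreated sources together contribute 10^(73.6/10) = 2.291e+07, i.e. 73.60 dB.
The limit corresponds to 10^(77.4/10) = 5.495e+07; subtracting the fixed part leaves 3.205e+07 for the packaged HVAC unit, i.e. 75.06 dB.
Required insertion loss = 87.2 − 75.06 = 12.14 dB.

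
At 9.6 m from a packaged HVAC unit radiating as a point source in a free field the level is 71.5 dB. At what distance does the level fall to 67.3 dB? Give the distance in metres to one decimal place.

15.6 m

The 4.2 dB drop corresponds to a distance ratio of 10^(4.2/20) for a point source.
r₂ = 9.6·10^((71.5−67.3)/20) = 9.6·10^(4.2/20) = 15.57 m.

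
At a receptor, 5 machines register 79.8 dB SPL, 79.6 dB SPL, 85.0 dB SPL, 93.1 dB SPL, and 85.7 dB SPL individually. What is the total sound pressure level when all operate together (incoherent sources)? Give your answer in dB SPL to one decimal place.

Incoherent sources combine by intensity addition: L_total = 10·log₁₀(Σ 10^(L_i/10)).
Σ 10^(L/10) = 10^(79.8/10) + 10^(79.6/10) + 10^(85.0/10) + 10^(93.1/10) + 10^(85.7/10) = 2.916e+09.
L_total = 10·log₁₀(2.916e+09) = 94.65 dB SPL.

94.6 dB SPL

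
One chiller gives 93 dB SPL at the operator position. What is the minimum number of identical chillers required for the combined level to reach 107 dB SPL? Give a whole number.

26

The shortfall is 107 − 93 = 14.0 dB, and N units add 10·log₁₀ N, so need 10·log₁₀ N ≥ 14.0.
N ≥ 10^(14.0/10) = 25.119, so N = 26.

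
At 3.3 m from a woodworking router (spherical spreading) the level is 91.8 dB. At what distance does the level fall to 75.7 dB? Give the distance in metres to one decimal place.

21.1 m

Point-source spreading drops the level by 20·log₁₀(r₂/r₁); inverting, r₂/r₁ = 10^(ΔL/20).
r₂ = 3.3·10^((91.8−75.7)/20) = 3.3·10^(16.1/20) = 21.06 m.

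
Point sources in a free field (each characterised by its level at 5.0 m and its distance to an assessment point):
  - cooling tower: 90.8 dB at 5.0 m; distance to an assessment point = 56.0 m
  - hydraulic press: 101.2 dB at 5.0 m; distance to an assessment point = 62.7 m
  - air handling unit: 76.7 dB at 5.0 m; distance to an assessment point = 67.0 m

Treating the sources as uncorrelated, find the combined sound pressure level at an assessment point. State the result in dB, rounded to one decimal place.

Propagate each source to the receiver with L = L_ref − 20·log₁₀(r/r_ref), then add intensities.
cooling tower: 90.8 − 20·log₁₀(56.0/5.0) = 90.8 − 20.98 = 69.82 dB.
hydraulic press: 101.2 − 20·log₁₀(62.7/5.0) = 101.2 − 21.97 = 79.23 dB.
air handling unit: 76.7 − 20·log₁₀(67.0/5.0) = 76.7 − 22.54 = 54.16 dB.
Σ 10^(L/10) = 9.368e+07 → L_total = 10·log₁₀(9.368e+07) = 79.72 dB.

79.7 dB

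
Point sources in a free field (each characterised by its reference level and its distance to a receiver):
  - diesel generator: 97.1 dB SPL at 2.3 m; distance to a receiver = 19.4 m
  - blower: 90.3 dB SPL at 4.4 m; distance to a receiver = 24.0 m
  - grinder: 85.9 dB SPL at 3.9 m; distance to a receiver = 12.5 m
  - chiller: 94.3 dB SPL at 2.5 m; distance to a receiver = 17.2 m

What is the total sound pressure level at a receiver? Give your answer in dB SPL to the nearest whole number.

First find each source's level at the receiver (point-source: −20·log₁₀(r/r_ref)), then combine on an intensity basis.
diesel generator: 97.1 − 20·log₁₀(19.4/2.3) = 97.1 − 18.52 = 78.58 dB SPL.
blower: 90.3 − 20·log₁₀(24.0/4.4) = 90.3 − 14.74 = 75.56 dB SPL.
grinder: 85.9 − 20·log₁₀(12.5/3.9) = 85.9 − 10.12 = 75.78 dB SPL.
chiller: 94.3 − 20·log₁₀(17.2/2.5) = 94.3 − 16.75 = 77.55 dB SPL.
Σ 10^(L/10) = 2.028e+08 → L_total = 10·log₁₀(2.028e+08) = 83.07 dB SPL.

83 dB SPL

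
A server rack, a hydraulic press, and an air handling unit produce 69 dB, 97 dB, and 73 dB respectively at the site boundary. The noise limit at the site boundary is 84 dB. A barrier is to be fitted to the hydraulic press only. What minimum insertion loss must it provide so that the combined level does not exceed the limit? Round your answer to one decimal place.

Everything except the hydraulic press sums to 10^(69/10) + 10^(73/10) = 2.790e+07 in linear terms, 74.46 dB.
The limit corresponds to 10^(84/10) = 2.512e+08; subtracting the fixed part leaves 2.233e+08 for the hydraulic press, i.e. 83.49 dB.
Required insertion loss = 97 − 83.49 = 13.51 dB.

13.5 dB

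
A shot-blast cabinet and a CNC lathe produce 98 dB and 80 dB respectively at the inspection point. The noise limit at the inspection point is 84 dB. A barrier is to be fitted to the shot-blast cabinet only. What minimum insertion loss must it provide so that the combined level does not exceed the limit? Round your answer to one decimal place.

16.2 dB

The untreated sources together contribute 10^(80/10) = 1.000e+08, i.e. 80.00 dB.
The limit corresponds to 10^(84/10) = 2.512e+08; subtracting the fixed part leaves 1.512e+08 for the shot-blast cabinet, i.e. 81.80 dB.
So the shot-blast cabinet must be reduced from 98 to 81.80 dB: IL = 16.20 dB.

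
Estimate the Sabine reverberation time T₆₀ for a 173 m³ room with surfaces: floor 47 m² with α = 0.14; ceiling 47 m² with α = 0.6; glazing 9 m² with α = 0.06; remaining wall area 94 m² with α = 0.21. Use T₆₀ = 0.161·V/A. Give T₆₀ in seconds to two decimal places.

0.51 s

Summing Sᵢαᵢ: 47·0.14 + 47·0.6 + 9·0.06 + 94·0.21 = 55.06 m².
T₆₀ = 0.161·V/A = 0.161·173/55.06 = 0.506 s.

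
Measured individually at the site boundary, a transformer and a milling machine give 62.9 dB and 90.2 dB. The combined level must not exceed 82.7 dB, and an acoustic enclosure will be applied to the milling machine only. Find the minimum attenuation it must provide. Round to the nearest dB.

8 dB

Everything except the milling machine sums to 10^(62.9/10) = 1.950e+06 in linear terms, 62.90 dB.
The limit corresponds to 10^(82.7/10) = 1.862e+08; subtracting the fixed part leaves 1.843e+08 for the milling machine, i.e. 82.65 dB.
So the milling machine must be reduced from 90.2 to 82.65 dB: IL = 7.55 dB.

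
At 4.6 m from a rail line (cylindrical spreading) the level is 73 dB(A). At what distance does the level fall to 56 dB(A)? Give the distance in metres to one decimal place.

The 17.0 dB drop corresponds to a distance ratio of 10^(17.0/10) for a line source.
r₂ = 4.6·10^((73−56)/10) = 4.6·10^(17.0/10) = 230.55 m.

230.5 m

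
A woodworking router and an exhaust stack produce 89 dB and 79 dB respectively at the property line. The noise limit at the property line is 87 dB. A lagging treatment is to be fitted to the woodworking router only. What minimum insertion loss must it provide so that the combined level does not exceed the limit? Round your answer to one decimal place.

2.7 dB

Everything except the woodworking router sums to 10^(79/10) = 7.943e+07 in linear terms, 79.00 dB.
To meet 87 dB overall, the treated woodworking router may contribute at most 10^(87/10) − 7.943e+07 = 4.218e+08, i.e. 86.25 dB.
So the woodworking router must be reduced from 89 to 86.25 dB: IL = 2.75 dB.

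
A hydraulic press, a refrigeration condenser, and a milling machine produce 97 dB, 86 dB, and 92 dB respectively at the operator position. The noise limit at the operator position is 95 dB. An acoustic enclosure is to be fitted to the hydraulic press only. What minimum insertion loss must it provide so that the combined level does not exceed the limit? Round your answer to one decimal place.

6.3 dB

Fixed contribution from the other sources: Σ 10^(L/10) = 10^(86/10) + 10^(92/10) = 1.983e+09 (92.97 dB).
The limit corresponds to 10^(95/10) = 3.162e+09; subtracting the fixed part leaves 1.179e+09 for the hydraulic press, i.e. 90.72 dB.
Required insertion loss = 97 − 90.72 = 6.28 dB.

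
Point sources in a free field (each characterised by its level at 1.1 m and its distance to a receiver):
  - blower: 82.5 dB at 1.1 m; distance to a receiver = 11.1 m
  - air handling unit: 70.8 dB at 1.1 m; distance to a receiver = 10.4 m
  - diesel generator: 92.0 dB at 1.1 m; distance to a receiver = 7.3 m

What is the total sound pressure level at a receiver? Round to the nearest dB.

76 dB

Propagate each source to the receiver with L = L_ref − 20·log₁₀(r/r_ref), then add intensities.
blower: 82.5 − 20·log₁₀(11.1/1.1) = 82.5 − 20.08 = 62.42 dB.
air handling unit: 70.8 − 20·log₁₀(10.4/1.1) = 70.8 − 19.51 = 51.29 dB.
diesel generator: 92.0 − 20·log₁₀(7.3/1.1) = 92.0 − 16.44 = 75.56 dB.
Σ 10^(L/10) = 3.787e+07 → L_total = 10·log₁₀(3.787e+07) = 75.78 dB.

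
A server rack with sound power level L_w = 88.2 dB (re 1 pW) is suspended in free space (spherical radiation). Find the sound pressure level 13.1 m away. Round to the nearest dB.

55 dB

The power spreads over a sphere of area 4π·r², so L_p = L_w − 10·log₁₀(4π·r²).
4π·r² = 2157 m², 10·log₁₀ of that is 33.338 dB.
L_p = 88.2 − 33.338 = 54.86 dB.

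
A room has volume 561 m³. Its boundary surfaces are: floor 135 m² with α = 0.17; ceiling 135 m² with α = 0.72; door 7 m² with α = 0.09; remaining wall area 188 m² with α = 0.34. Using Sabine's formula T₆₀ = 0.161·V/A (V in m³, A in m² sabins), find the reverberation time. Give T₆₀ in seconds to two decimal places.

Total absorption A = 135·0.17 + 135·0.72 + 7·0.09 + 188·0.34 = 184.70 m² sabins.
T₆₀ = 0.161·V/A = 0.161·561/184.70 = 0.489 s.

0.49 s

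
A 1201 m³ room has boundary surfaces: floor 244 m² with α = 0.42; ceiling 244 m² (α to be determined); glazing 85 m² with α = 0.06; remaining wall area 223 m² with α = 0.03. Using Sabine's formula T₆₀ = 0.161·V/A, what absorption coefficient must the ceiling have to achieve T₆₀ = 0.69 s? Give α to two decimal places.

Required total absorption A = 0.161·1201/0.69 = 280.23 m².
Absorption from the other surfaces = 244·0.42 + 85·0.06 + 223·0.03 = 114.27 m², so the ceiling must supply 165.96 m² over 244 m².
α = 165.96/244 = 0.680.

0.68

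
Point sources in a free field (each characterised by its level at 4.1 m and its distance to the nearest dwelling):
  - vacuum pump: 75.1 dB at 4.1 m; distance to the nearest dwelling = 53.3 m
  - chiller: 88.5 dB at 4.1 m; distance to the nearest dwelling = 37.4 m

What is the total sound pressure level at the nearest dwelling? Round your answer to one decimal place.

69.4 dB

Apply inverse-square spreading to bring every level to the receiver, then sum 10^(L/10).
vacuum pump: 75.1 − 20·log₁₀(53.3/4.1) = 75.1 − 22.28 = 52.82 dB.
chiller: 88.5 − 20·log₁₀(37.4/4.1) = 88.5 − 19.20 = 69.30 dB.
Σ 10^(L/10) = 8.699e+06 → L_total = 10·log₁₀(8.699e+06) = 69.39 dB.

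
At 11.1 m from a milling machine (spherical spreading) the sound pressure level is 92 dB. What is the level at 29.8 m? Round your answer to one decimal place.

83.4 dB

Spherical spreading from a point source gives a 20·log₁₀(r₂/r₁) drop.
L₂ = 92 − 20·log₁₀(29.8/11.1) = 92 − 8.578 = 83.42 dB.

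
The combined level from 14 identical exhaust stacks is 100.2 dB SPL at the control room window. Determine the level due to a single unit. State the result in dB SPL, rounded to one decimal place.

88.7 dB SPL

14 equal contributions raise the level by 10·log₁₀ 14 = 11.461 dB, so each unit alone gives 100.2 − 11.461.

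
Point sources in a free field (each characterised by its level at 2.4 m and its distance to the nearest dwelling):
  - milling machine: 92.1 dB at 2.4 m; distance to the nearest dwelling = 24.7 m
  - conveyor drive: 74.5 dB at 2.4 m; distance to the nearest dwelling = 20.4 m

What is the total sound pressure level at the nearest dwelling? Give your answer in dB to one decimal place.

Apply inverse-square spreading to bring every level to the receiver, then sum 10^(L/10).
milling machine: 92.1 − 20·log₁₀(24.7/2.4) = 92.1 − 20.25 = 71.85 dB.
conveyor drive: 74.5 − 20·log₁₀(20.4/2.4) = 74.5 − 18.59 = 55.91 dB.
Σ 10^(L/10) = 1.570e+07 → L_total = 10·log₁₀(1.570e+07) = 71.96 dB.

72.0 dB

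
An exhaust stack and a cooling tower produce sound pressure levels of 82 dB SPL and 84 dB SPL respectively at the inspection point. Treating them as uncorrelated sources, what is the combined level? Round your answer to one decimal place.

For uncorrelated sources the intensities add, so convert each level to linear form, sum, and take 10·log₁₀ of the total.
Σ 10^(L/10) = 10^(82/10) + 10^(84/10) = 4.097e+08.
L_total = 10·log₁₀(4.097e+08) = 86.12 dB SPL.

86.1 dB SPL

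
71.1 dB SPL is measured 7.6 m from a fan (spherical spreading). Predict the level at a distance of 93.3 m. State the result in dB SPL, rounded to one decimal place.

49.3 dB SPL

Point-source attenuation: ΔL = 20·log₁₀(r₂/r₁) = 20·log₁₀(93.3/7.6) = 21.781 dB.
L₂ = 71.1 − 20·log₁₀(93.3/7.6) = 71.1 − 21.781 = 49.32 dB SPL.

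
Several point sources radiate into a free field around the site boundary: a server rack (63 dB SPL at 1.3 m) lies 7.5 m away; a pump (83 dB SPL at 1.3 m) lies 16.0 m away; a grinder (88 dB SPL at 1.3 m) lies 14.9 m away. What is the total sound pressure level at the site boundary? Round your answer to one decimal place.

67.9 dB SPL

Apply inverse-square spreading to bring every level to the receiver, then sum 10^(L/10).
server rack: 63 − 20·log₁₀(7.5/1.3) = 63 − 15.22 = 47.78 dB SPL.
pump: 83 − 20·log₁₀(16.0/1.3) = 83 − 21.80 = 61.20 dB SPL.
grinder: 88 − 20·log₁₀(14.9/1.3) = 88 − 21.18 = 66.82 dB SPL.
Σ 10^(L/10) = 6.180e+06 → L_total = 10·log₁₀(6.180e+06) = 67.91 dB SPL.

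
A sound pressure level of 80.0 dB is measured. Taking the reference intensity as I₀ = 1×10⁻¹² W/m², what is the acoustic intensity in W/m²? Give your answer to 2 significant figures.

I/I₀ = 10^(80.0/10) = 1e+08, so I = 1e+08 × 10⁻¹² W/m².

0.00010 W/m²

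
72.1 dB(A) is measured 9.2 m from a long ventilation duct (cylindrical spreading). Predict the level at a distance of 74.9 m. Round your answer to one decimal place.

Line-source attenuation: ΔL = 10·log₁₀(r₂/r₁) = 10·log₁₀(74.9/9.2) = 9.107 dB.
L₂ = 72.1 − 10·log₁₀(74.9/9.2) = 72.1 − 9.107 = 62.99 dB(A).

63.0 dB(A)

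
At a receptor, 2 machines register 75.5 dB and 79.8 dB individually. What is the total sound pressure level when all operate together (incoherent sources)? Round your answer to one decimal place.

For uncorrelated sources the intensities add, so convert each level to linear form, sum, and take 10·log₁₀ of the total.
Σ 10^(L/10) = 10^(75.5/10) + 10^(79.8/10) = 1.310e+08.
L_total = 10·log₁₀(1.310e+08) = 81.17 dB.

81.2 dB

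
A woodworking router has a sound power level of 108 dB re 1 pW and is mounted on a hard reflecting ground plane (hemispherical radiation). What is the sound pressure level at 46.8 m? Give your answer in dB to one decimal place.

66.6 dB

Free-field hemispherical radiation: L_p = L_w − 10·log₁₀(2π·r²), r = 46.8 m.
2π·r² = 1.376e+04 m², 10·log₁₀ of that is 41.387 dB.
L_p = 108 − 41.387 = 66.61 dB.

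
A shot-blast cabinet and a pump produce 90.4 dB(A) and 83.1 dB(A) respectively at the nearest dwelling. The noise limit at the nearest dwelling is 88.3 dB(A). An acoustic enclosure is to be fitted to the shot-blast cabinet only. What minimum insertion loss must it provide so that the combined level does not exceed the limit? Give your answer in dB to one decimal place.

3.7 dB

Everything except the shot-blast cabinet sums to 10^(83.1/10) = 2.042e+08 in linear terms, 83.10 dB(A).
To meet 88.3 dB(A) overall, the treated shot-blast cabinet may contribute at most 10^(88.3/10) − 2.042e+08 = 4.719e+08, i.e. 86.74 dB(A).
Required insertion loss = 90.4 − 86.74 = 3.66 dB.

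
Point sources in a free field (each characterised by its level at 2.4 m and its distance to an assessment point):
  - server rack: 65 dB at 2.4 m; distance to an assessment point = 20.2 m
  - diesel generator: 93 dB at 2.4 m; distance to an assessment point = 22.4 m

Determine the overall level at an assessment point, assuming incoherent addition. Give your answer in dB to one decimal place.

Apply inverse-square spreading to bring every level to the receiver, then sum 10^(L/10).
server rack: 65 − 20·log₁₀(20.2/2.4) = 65 − 18.50 = 46.50 dB.
diesel generator: 93 − 20·log₁₀(22.4/2.4) = 93 − 19.40 = 73.60 dB.
Σ 10^(L/10) = 2.295e+07 → L_total = 10·log₁₀(2.295e+07) = 73.61 dB.

73.6 dB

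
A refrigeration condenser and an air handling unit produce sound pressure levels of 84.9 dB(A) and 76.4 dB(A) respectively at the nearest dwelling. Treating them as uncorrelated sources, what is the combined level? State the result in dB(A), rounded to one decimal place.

85.5 dB(A)

Incoherent sources combine by intensity addition: L_total = 10·log₁₀(Σ 10^(L_i/10)).
Σ 10^(L/10) = 10^(84.9/10) + 10^(76.4/10) = 3.527e+08.
L_total = 10·log₁₀(3.527e+08) = 85.47 dB(A).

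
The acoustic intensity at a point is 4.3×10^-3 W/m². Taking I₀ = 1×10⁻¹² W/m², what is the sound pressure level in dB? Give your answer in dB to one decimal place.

96.3 dB

L = 10·log₁₀(I/I₀) = 10·log₁₀(4.3×10^-3/10⁻¹²) = 10·log₁₀(4.3×10^9).
L = 10·(0.6335 + 9) = 96.33 dB.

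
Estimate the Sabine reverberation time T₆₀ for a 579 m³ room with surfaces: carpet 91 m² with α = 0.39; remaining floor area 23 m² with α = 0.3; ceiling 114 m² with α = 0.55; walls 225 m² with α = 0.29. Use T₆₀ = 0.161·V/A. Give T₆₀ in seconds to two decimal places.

Total absorption A = 91·0.39 + 23·0.3 + 114·0.55 + 225·0.29 = 170.34 m² sabins.
T₆₀ = 0.161·V/A = 0.161·579/170.34 = 0.547 s.

0.55 s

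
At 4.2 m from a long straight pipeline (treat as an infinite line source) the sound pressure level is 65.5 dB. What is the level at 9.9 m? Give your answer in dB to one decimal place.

61.8 dB

Cylindrical spreading from a line source gives a 10·log₁₀(r₂/r₁) drop.
L₂ = 65.5 − 10·log₁₀(9.9/4.2) = 65.5 − 3.724 = 61.78 dB.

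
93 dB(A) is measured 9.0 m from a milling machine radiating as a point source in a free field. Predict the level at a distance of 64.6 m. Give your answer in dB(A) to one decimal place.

75.9 dB(A)

Point-source attenuation: ΔL = 20·log₁₀(r₂/r₁) = 20·log₁₀(64.6/9.0) = 17.120 dB.
L₂ = 93 − 20·log₁₀(64.6/9.0) = 93 − 17.120 = 75.88 dB(A).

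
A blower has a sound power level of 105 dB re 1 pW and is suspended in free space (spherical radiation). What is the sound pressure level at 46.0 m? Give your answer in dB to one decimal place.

60.8 dB

The power spreads over a sphere of area 4π·r², so L_p = L_w − 10·log₁₀(4π·r²).
4π·r² = 2.659e+04 m², 10·log₁₀ of that is 44.247 dB.
L_p = 105 − 44.247 = 60.75 dB.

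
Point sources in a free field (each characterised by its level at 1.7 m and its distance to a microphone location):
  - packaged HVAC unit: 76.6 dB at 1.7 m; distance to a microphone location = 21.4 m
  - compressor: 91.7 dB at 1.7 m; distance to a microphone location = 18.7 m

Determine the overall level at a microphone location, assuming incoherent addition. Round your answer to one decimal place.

Apply inverse-square spreading to bring every level to the receiver, then sum 10^(L/10).
packaged HVAC unit: 76.6 − 20·log₁₀(21.4/1.7) = 76.6 − 22.00 = 54.60 dB.
compressor: 91.7 − 20·log₁₀(18.7/1.7) = 91.7 − 20.83 = 70.87 dB.
Σ 10^(L/10) = 1.251e+07 → L_total = 10·log₁₀(1.251e+07) = 70.97 dB.

71.0 dB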